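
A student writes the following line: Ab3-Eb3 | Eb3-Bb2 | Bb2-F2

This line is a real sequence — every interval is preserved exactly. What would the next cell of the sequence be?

F2 C2

The 2-note cells begin on Ab3, Eb3, Bb2 — each down a 4th from the last.
From F2 the exact shape gives F2 C2.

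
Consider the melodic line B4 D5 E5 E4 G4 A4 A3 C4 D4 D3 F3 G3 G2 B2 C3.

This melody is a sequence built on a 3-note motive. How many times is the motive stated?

5

15 notes in groups of 3 gives 15/3 = 5 statements.
Starts: B4, E4, A3, D3, G2 — each down a 5th.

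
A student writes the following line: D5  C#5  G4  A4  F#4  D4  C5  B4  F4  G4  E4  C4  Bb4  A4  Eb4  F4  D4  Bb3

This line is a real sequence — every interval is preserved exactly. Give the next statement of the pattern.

Ab4 G4 Db4 Eb4 C4 Ab3

Unit = 6 notes; the statements start on D5, C5, Bb4, moving down a 2nd each time.
From Ab4 the exact shape gives Ab4 G4 Db4 Eb4 C4 Ab3.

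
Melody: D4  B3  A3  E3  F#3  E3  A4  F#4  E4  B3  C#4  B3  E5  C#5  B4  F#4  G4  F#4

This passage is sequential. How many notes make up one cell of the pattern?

There are 18 notes; a 6-note unit gives 3 cells:
D4 B3 A3 E3 F#3 E3 | A4 F#4 E4 B3 C#4 B3 | E5 C#5 B4 F#4 G4 F#4
Every group is a transposition up a 5th of the one before; no shorter unit works.

6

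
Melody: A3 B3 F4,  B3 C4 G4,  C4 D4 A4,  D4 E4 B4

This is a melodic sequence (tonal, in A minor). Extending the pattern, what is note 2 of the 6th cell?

With 3-note cells, note 2 of each statement runs B3, C4, D4, E4.
Each moves up a 2nd. Continuing: F4 → G4.

G4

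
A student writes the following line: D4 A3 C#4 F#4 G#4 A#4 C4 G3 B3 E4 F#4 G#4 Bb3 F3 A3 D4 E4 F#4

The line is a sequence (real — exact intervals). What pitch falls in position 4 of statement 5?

Grouping in 6s, the 4th note of each cell is F#4, E4, D4.
Each moves down a 2nd. Continuing: C4 → Bb3.

Bb3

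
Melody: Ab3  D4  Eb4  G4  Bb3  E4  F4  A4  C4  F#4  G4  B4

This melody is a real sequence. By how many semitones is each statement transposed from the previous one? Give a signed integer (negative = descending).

The 4-note cells begin on Ab3, Bb3, C4 — each up a 2nd from the last.
Ab3 to Bb3 spans +2 semitones.

2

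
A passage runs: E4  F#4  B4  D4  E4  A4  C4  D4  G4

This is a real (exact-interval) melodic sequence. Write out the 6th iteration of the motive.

Unit = 3 notes; the statements start on E4, D4, C4, moving down a 2nd each time.
Continuing the starts: Bb3 → Ab3 → Gb3.
From Gb3 the exact shape gives Gb3 Ab3 Db4.

Gb3 Ab3 Db4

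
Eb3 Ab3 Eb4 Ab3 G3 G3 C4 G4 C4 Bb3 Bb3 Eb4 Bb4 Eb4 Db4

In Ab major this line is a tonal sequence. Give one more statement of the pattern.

Db4 G4 Db5 G4 F4

The 5-note cells begin on Eb3, G3, Bb3 — each up a 3rd from the last.
From Db4 the diatonic shape gives Db4 G4 Db5 G4 F4.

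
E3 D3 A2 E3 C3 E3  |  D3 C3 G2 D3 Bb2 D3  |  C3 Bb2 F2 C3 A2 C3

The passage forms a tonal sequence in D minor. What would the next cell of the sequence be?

The 6-note cells begin on E3, D3, C3 — each down a 2nd from the last.
Statement 4 starts on Bb2 and keeps the same diatonic contour: Bb2 A2 E2 Bb2 G2 Bb2.

Bb2 A2 E2 Bb2 G2 Bb2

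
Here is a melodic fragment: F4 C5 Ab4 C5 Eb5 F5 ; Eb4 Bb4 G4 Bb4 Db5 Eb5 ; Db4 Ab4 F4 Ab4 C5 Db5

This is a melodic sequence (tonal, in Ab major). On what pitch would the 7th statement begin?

G3

Taking 6-note groups, the heads are F4, Eb4, Db4: the pattern moves down a 2nd.
Continuing: C4 → Bb3 → Ab3 → G3. Statement 7 starts on G3.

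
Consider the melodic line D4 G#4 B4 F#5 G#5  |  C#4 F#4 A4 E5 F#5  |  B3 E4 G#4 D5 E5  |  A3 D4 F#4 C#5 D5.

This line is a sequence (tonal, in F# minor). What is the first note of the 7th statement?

E3

Unit = 5 notes; the statements start on D4, C#4, B3, A3, moving down a 2nd each time.
Continuing: G#3 → F#3 → E3. Statement 7 starts on E3.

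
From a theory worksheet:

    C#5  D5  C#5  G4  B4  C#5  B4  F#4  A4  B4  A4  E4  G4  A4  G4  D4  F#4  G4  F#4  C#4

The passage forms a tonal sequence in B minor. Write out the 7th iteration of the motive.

D4 E4 D4 A3

The 4-note cells begin on C#5, B4, A4, G4, F#4 — each down a 2nd from the last.
Carrying on: E4 → D4.
So cell 7 is D4 E4 D4 A3.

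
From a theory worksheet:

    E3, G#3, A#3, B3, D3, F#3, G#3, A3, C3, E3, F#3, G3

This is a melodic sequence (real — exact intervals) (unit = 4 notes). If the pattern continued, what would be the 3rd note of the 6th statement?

Grouping in 4s, the 3rd note of each cell is A#3, G#3, F#3.
Extending down a 2nd: E3 → D3 → C3.

C3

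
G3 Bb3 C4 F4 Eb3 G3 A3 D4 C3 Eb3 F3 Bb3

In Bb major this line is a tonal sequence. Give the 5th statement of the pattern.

F2 A2 Bb2 Eb3

With a 4-note motive the entries are G3, Eb3, C3, each down a 3rd from the previous.
Continuing the starts: A2 → F2.
From F2 the diatonic shape gives F2 A2 Bb2 Eb3.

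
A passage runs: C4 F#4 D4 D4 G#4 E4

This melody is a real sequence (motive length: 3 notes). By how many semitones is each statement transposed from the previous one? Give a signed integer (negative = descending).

2

Unit = 3 notes; the statements start on C4, D4, moving up a 2nd each time.
C4→D4 is 62 − 60 = 2 semitones.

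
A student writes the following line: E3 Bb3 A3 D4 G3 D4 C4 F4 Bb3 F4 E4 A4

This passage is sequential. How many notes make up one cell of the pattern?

Try groups of 4 (3 cells in 12 notes):
E3 Bb3 A3 D4 | G3 D4 C4 F4 | Bb3 F4 E4 A4
That's a consistent up a 3rd shift per cell, and no other grouping gives one.

4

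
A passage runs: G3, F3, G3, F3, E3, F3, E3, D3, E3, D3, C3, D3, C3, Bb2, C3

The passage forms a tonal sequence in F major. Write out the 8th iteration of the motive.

With a 3-note motive the entries are G3, F3, E3, D3, C3, each down a 2nd from the previous.
Extending down a 2nd: Bb2 → A2 → G2.
From G2 the diatonic shape gives G2 F2 G2.

G2 F2 G2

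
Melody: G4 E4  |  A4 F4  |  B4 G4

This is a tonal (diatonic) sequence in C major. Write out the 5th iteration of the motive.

With a 2-note motive the entries are G4, A4, B4, each up a 2nd from the previous.
Continuing the starts: C5 → D5.
From D5 the diatonic shape gives D5 B4.

D5 B4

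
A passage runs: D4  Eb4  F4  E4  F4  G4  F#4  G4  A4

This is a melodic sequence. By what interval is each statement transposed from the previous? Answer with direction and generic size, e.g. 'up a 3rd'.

up a 2nd

With a 3-note motive the entries are D4, E4, F#4, each up a 2nd from the previous.
From D4 to E4: up a 2nd.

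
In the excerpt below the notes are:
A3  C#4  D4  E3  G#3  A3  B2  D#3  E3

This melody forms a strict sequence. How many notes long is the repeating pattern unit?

Try groups of 3 (3 cells in 9 notes):
A3 C#4 D4 | E3 G#3 A3 | B2 D#3 E3
That's a consistent down a 4th shift per cell, and no other grouping gives one.

3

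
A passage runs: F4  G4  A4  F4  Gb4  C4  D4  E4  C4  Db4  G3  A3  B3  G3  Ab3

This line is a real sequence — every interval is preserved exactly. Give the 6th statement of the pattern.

Unit = 5 notes; the statements start on F4, C4, G3, moving down a 4th each time.
Continuing the starts: D3 → A2 → E2.
Statement 6 starts on E2 and keeps the same exact contour: E2 F#2 G#2 E2 F2.

E2 F#2 G#2 E2 F2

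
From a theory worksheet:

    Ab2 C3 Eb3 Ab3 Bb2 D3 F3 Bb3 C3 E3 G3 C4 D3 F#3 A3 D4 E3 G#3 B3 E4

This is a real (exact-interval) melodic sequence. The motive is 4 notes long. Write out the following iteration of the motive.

The 4-note cells begin on Ab2, Bb2, C3, D3, E3 — each up a 2nd from the last.
From F#3 the exact shape gives F#3 A#3 C#4 F#4.

F#3 A#3 C#4 F#4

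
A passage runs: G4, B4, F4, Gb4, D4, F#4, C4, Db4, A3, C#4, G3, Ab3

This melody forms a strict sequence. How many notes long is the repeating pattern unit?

4

12 notes total. Splitting into 3 groups of 4:
G4 B4 F4 Gb4 | D4 F#4 C4 Db4 | A3 C#4 G3 Ab3
Every group is a transposition down a 4th of the one before; no shorter unit works.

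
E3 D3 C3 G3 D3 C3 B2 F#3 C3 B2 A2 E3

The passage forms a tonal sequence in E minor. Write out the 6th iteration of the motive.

G2 F#2 E2 B2

Taking 4-note groups, the heads are E3, D3, C3: the pattern moves down a 2nd.
Extending down a 2nd: B2 → A2 → G2.
From G2 the diatonic shape gives G2 F#2 E2 B2.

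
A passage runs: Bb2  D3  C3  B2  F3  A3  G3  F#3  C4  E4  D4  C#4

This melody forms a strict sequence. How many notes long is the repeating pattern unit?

12 notes total. Splitting into 3 groups of 4:
Bb2 D3 C3 B2 | F3 A3 G3 F#3 | C4 E4 D4 C#4
Each cell is the previous one up a 5th — so the unit is 4 notes.

4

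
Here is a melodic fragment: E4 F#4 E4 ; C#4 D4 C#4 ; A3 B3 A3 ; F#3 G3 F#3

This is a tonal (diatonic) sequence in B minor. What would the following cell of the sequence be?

Unit = 3 notes; the statements start on E4, C#4, A3, F#3, moving down a 3rd each time.
From D3 the diatonic shape gives D3 E3 D3.

D3 E3 D3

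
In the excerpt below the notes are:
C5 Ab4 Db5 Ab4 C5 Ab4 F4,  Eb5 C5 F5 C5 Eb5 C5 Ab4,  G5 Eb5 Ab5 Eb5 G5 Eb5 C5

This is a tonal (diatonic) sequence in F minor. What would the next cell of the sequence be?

With a 7-note motive the entries are C5, Eb5, G5, each up a 3rd from the previous.
Statement 4 starts on Bb5 and keeps the same diatonic contour: Bb5 G5 C6 G5 Bb5 G5 Eb5.

Bb5 G5 C6 G5 Bb5 G5 Eb5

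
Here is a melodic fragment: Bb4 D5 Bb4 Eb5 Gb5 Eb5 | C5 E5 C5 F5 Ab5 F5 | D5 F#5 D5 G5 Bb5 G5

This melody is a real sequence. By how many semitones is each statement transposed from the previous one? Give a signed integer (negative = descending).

With a 6-note motive the entries are Bb4, C5, D5, each up a 2nd from the previous.
Bb4 to C5 spans +2 semitones.

2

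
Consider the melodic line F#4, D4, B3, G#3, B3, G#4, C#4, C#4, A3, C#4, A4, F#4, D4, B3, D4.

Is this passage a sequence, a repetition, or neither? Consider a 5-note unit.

Note 2 of cell 2 is C#4; if this were a sequence it would be E4. No unit length gives a consistent transposition pattern.

neither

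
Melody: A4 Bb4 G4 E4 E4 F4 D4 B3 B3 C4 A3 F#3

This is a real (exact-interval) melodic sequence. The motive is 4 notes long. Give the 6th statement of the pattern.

With a 4-note motive the entries are A4, E4, B3, each down a 4th from the previous.
Continuing the starts: F#3 → C#3 → G#2.
So cell 6 is G#2 A2 F#2 D#2.

G#2 A2 F#2 D#2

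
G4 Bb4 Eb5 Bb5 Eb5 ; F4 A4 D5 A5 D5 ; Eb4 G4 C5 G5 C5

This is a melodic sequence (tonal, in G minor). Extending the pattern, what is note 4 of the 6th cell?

D5

The unit is 5 notes. Position-4 pitches of the 3 shown cells: Bb5, A5, G5.
Carrying that down a 2nd forward: F5 → Eb5 → D5.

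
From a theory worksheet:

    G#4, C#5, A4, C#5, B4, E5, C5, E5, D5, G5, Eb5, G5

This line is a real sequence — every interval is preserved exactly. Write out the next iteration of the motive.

Unit = 4 notes; the statements start on G#4, B4, D5, moving up a 3rd each time.
Statement 4 starts on F5 and keeps the same exact contour: F5 Bb5 Gb5 Bb5.

F5 Bb5 Gb5 Bb5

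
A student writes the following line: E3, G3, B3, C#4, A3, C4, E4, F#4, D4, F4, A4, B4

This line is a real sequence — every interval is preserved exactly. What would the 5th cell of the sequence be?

C5 Eb5 G5 A5

With a 4-note motive the entries are E3, A3, D4, each up a 4th from the previous.
Continuing the starts: G4 → C5.
Statement 5 starts on C5 and keeps the same exact contour: C5 Eb5 G5 A5.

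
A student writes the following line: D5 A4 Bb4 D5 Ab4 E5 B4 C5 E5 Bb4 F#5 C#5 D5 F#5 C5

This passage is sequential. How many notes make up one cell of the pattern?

5

15 notes total. Splitting into 3 groups of 5:
D5 A4 Bb4 D5 Ab4 | E5 B4 C5 E5 Bb4 | F#5 C#5 D5 F#5 C5
Every group is a transposition up a 2nd of the one before; no shorter unit works.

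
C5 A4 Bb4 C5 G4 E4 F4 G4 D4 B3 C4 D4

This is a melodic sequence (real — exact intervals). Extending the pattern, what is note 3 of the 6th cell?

A2

Grouping in 4s, the 3rd note of each cell is Bb4, F4, C4.
Carrying that down a 4th forward: G3 → D3 → A2.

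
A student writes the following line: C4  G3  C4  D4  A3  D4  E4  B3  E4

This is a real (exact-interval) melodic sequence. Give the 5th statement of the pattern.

Unit = 3 notes; the statements start on C4, D4, E4, moving up a 2nd each time.
Continuing the starts: F#4 → G#4.
From G#4 the exact shape gives G#4 D#4 G#4.

G#4 D#4 G#4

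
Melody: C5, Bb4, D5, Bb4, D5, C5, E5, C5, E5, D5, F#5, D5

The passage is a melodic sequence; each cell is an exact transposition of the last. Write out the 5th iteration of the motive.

The 4-note cells begin on C5, D5, E5 — each up a 2nd from the last.
Extending up a 2nd: F#5 → G#5.
From G#5 the exact shape gives G#5 F#5 A#5 F#5.

G#5 F#5 A#5 F#5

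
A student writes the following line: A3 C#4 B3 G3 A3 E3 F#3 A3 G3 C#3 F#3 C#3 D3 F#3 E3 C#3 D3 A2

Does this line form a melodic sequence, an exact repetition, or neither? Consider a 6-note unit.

Note 4 of cell 2 is C#3; if this were a sequence it would be E3. No unit length gives a consistent transposition pattern.

neither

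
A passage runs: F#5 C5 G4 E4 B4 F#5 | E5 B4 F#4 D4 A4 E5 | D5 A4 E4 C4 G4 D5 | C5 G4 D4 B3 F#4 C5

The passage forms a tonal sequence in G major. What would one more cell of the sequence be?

B4 F#4 C4 A3 E4 B4

The 6-note cells begin on F#5, E5, D5, C5 — each down a 2nd from the last.
From B4 the diatonic shape gives B4 F#4 C4 A3 E4 B4.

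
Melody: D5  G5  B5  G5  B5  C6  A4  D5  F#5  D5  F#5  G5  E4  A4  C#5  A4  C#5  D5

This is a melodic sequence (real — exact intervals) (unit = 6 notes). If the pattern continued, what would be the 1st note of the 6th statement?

Grouping in 6s, the 1st note of each cell is D5, A4, E4.
Extending down a 4th: B3 → F#3 → C#3.

C#3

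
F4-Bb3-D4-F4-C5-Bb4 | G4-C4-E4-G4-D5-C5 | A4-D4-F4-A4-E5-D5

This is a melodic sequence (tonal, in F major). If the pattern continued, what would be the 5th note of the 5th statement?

With 6-note cells, note 5 of each statement runs C5, D5, E5.
Each moves up a 2nd. Continuing: F5 → G5.

G5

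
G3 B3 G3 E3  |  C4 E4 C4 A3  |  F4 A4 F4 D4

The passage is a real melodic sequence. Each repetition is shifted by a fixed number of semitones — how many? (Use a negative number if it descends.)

5

With a 4-note motive the entries are G3, C4, F4, each up a 4th from the previous.
G3→C4 is 60 − 55 = 5 semitones.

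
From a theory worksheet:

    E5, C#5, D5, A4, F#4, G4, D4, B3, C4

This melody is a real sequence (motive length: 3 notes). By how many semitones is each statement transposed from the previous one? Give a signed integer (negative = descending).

-7

The 3-note cells begin on E5, A4, D4 — each down a 5th from the last.
E5 to A4 spans -7 semitones.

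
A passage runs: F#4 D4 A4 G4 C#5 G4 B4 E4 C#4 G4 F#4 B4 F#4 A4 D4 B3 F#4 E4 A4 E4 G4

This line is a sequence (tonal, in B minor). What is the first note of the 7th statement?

Taking 7-note groups, the heads are F#4, E4, D4: the pattern moves down a 2nd.
Continuing: C#4 → B3 → A3 → G3. Statement 7 starts on G3.

G3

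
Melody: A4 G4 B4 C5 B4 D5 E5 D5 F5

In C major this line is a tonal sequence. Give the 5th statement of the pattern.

The 3-note cells begin on A4, C5, E5 — each up a 3rd from the last.
Extending up a 3rd: G5 → B5.
From B5 the diatonic shape gives B5 A5 C6.

B5 A5 C6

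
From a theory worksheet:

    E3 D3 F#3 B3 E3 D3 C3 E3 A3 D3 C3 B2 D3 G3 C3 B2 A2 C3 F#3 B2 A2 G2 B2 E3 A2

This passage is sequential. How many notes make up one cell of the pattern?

5

25 notes total. Splitting into 5 groups of 5:
E3 D3 F#3 B3 E3 | D3 C3 E3 A3 D3 | C3 B2 D3 G3 C3 | B2 A2 C3 F#3 B2 | A2 G2 B2 E3 A2
Every group is a transposition down a 2nd of the one before; no shorter unit works.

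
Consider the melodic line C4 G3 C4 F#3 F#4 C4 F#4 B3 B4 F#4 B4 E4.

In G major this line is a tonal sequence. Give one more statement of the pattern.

E5 B4 E5 A4

Unit = 4 notes; the statements start on C4, F#4, B4, moving up a 4th each time.
From E5 the diatonic shape gives E5 B4 E5 A4.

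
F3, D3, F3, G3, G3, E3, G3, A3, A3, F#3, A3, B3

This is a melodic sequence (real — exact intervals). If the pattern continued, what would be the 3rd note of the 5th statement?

The unit is 4 notes. Position-3 pitches of the 3 shown cells: F3, G3, A3.
Carrying that up a 2nd forward: B3 → C#4.

C#4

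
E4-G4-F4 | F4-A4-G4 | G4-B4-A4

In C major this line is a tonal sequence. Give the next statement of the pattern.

With a 3-note motive the entries are E4, F4, G4, each up a 2nd from the previous.
From A4 the diatonic shape gives A4 C5 B4.

A4 C5 B4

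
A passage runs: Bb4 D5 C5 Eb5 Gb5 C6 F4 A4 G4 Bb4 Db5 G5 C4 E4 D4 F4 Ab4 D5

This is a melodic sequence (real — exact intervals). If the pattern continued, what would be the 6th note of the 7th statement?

F#3

The unit is 6 notes. Position-6 pitches of the 3 shown cells: C6, G5, D5.
Carrying that down a 4th forward: A4 → E4 → B3 → F#3.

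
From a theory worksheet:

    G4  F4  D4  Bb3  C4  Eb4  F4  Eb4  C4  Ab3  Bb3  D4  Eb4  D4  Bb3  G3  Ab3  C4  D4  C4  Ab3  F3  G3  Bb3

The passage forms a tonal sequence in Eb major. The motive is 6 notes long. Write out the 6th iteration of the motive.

With a 6-note motive the entries are G4, F4, Eb4, D4, each down a 2nd from the previous.
Extending down a 2nd: C4 → Bb3.
From Bb3 the diatonic shape gives Bb3 Ab3 F3 D3 Eb3 G3.

Bb3 Ab3 F3 D3 Eb3 G3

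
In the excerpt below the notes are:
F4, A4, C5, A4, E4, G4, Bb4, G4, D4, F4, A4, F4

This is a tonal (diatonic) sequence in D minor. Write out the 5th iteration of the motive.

The 4-note cells begin on F4, E4, D4 — each down a 2nd from the last.
Carrying on: C4 → Bb3.
From Bb3 the diatonic shape gives Bb3 D4 F4 D4.

Bb3 D4 F4 D4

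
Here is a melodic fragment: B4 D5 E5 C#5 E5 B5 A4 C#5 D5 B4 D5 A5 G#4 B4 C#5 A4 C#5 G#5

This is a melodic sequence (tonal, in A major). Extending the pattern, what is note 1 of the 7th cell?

C#4

Grouping in 6s, the 1st note of each cell is B4, A4, G#4.
Extending down a 2nd: F#4 → E4 → D4 → C#4.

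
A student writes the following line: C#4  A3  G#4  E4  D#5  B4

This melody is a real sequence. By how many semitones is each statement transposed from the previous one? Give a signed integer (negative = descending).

Taking 2-note groups, the heads are C#4, G#4, D#5: the pattern moves up a 5th.
C#4→G#4 is 68 − 61 = 7 semitones.

7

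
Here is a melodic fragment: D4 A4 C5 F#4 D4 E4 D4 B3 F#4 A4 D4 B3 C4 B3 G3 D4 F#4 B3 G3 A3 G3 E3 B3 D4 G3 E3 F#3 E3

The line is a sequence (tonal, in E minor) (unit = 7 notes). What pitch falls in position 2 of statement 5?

Grouping in 7s, the 2nd note of each cell is A4, F#4, D4, B3.
Each moves down a 3rd; the next is G3.

G3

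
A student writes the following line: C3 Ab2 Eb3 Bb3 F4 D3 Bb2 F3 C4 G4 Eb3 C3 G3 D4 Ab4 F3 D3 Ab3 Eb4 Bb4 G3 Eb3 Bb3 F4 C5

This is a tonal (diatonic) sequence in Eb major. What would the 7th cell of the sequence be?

Unit = 5 notes; the statements start on C3, D3, Eb3, F3, G3, moving up a 2nd each time.
Extending up a 2nd: Ab3 → Bb3.
So cell 7 is Bb3 G3 D4 Ab4 Eb5.

Bb3 G3 D4 Ab4 Eb5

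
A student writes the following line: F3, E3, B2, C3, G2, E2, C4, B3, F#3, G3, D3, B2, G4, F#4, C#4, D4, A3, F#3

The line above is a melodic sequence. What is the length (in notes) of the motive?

6

Try groups of 6 (3 cells in 18 notes):
F3 E3 B2 C3 G2 E2 | C4 B3 F#3 G3 D3 B2 | G4 F#4 C#4 D4 A3 F#3
That's a consistent up a 5th shift per cell, and no other grouping gives one.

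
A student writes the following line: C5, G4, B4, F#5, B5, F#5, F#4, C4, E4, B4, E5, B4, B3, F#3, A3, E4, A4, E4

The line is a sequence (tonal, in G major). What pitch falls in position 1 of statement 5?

A2

With 6-note cells, note 1 of each statement runs C5, F#4, B3.
Each moves down a 5th. Continuing: E3 → A2.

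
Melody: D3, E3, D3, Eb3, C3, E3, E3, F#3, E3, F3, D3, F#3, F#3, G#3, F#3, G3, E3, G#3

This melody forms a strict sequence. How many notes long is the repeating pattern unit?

Try groups of 6 (3 cells in 18 notes):
D3 E3 D3 Eb3 C3 E3 | E3 F#3 E3 F3 D3 F#3 | F#3 G#3 F#3 G3 E3 G#3
Every group is a transposition up a 2nd of the one before; no shorter unit works.

6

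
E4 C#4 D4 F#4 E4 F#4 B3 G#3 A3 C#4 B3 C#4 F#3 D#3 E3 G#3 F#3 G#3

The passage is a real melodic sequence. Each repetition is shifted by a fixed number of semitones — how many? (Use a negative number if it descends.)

-5

Taking 6-note groups, the heads are E4, B3, F#3: the pattern moves down a 4th.
E4→B3 is 59 − 64 = -5 semitones.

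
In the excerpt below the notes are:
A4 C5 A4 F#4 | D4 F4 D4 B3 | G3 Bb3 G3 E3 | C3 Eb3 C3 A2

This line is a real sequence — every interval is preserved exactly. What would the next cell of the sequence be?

Taking 4-note groups, the heads are A4, D4, G3, C3: the pattern moves down a 5th.
From F2 the exact shape gives F2 Ab2 F2 D2.

F2 Ab2 F2 D2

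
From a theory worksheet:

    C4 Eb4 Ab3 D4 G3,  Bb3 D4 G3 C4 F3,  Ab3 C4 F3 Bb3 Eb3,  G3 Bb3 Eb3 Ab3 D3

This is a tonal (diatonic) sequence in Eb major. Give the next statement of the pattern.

F3 Ab3 D3 G3 C3

With a 5-note motive the entries are C4, Bb3, Ab3, G3, each down a 2nd from the previous.
From F3 the diatonic shape gives F3 Ab3 D3 G3 C3.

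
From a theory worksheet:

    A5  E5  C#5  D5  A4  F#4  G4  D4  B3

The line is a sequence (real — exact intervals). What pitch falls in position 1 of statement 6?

Grouping in 3s, the 1st note of each cell is A5, D5, G4.
Carrying that down a 5th forward: C4 → F3 → Bb2.

Bb2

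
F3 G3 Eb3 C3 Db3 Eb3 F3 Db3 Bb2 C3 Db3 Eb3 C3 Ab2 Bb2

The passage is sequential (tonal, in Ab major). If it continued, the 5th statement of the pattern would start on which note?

Bb2

Taking 5-note groups, the heads are F3, Eb3, Db3: the pattern moves down a 2nd.
Continuing: C3 → Bb2. Statement 5 starts on Bb2.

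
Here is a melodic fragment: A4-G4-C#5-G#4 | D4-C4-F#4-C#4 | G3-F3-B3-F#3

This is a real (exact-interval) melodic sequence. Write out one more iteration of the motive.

C3 Bb2 E3 B2

Unit = 4 notes; the statements start on A4, D4, G3, moving down a 5th each time.
So cell 4 is C3 Bb2 E3 B2.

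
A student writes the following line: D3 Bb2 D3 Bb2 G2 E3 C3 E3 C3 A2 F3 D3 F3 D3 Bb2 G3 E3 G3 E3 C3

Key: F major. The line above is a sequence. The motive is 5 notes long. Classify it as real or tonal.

Every note is diatonic to F major.
Cell 1 has -4 semitones from note 1 to 2, but cell 3 has -3 — the interval quality changes while the contour stays the same, which is the hallmark of a tonal sequence.

tonal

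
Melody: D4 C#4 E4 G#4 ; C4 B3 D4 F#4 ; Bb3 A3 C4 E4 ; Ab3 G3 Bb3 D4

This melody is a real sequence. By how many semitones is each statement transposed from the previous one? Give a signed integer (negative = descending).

-2

Taking 4-note groups, the heads are D4, C4, Bb3, Ab3: the pattern moves down a 2nd.
Counting half-steps from D4 to C4: -2.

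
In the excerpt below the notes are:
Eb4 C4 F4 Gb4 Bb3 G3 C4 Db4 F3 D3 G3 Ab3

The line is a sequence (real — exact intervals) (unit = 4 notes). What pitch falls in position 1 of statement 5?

G2

With 4-note cells, note 1 of each statement runs Eb4, Bb3, F3.
Each moves down a 4th. Continuing: C3 → G2.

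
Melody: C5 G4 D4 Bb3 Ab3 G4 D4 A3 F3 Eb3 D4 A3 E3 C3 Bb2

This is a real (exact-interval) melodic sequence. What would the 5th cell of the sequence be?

With a 5-note motive the entries are C5, G4, D4, each down a 4th from the previous.
Extending down a 4th: A3 → E3.
Statement 5 starts on E3 and keeps the same exact contour: E3 B2 F#2 D2 C2.

E3 B2 F#2 D2 C2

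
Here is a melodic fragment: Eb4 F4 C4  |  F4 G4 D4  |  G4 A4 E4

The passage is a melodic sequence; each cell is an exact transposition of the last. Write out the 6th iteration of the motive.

The 3-note cells begin on Eb4, F4, G4 — each up a 2nd from the last.
Carrying on: A4 → B4 → C#5.
Statement 6 starts on C#5 and keeps the same exact contour: C#5 D#5 A#4.

C#5 D#5 A#4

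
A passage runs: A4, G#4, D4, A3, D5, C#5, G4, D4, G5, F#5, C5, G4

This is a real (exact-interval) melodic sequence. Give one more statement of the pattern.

C6 B5 F5 C5

The 4-note cells begin on A4, D5, G5 — each up a 4th from the last.
Statement 4 starts on C6 and keeps the same exact contour: C6 B5 F5 C5.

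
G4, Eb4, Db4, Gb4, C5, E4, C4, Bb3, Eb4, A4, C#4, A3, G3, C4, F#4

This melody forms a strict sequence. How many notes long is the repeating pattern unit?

5

15 notes total. Splitting into 3 groups of 5:
G4 Eb4 Db4 Gb4 C5 | E4 C4 Bb3 Eb4 A4 | C#4 A3 G3 C4 F#4
That's a consistent down a 3rd shift per cell, and no other grouping gives one.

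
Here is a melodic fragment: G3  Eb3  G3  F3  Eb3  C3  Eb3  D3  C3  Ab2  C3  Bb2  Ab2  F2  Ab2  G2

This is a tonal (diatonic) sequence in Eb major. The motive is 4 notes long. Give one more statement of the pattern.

F2 D2 F2 Eb2

Unit = 4 notes; the statements start on G3, Eb3, C3, Ab2, moving down a 3rd each time.
From F2 the diatonic shape gives F2 D2 F2 Eb2.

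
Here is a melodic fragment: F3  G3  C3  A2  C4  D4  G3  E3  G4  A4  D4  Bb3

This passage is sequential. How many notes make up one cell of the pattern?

There are 12 notes; a 4-note unit gives 3 cells:
F3 G3 C3 A2 | C4 D4 G3 E3 | G4 A4 D4 Bb3
Each cell is the previous one up a 5th — so the unit is 4 notes.

4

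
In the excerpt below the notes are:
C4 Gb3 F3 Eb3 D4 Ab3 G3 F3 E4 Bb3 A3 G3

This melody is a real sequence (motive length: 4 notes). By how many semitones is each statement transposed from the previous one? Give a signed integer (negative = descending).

2

Unit = 4 notes; the statements start on C4, D4, E4, moving up a 2nd each time.
Counting half-steps from C4 to D4: 2.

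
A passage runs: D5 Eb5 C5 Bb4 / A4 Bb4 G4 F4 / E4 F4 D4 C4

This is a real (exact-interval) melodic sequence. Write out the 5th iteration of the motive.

F#3 G3 E3 D3

The 4-note cells begin on D5, A4, E4 — each down a 4th from the last.
Extending down a 4th: B3 → F#3.
Statement 5 starts on F#3 and keeps the same exact contour: F#3 G3 E3 D3.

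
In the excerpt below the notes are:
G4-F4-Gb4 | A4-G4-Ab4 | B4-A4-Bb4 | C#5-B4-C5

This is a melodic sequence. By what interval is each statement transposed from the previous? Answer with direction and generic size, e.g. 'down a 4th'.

With a 3-note motive the entries are G4, A4, B4, C#5, each up a 2nd from the previous.
G4 to A4 is up a 2nd.

up a 2nd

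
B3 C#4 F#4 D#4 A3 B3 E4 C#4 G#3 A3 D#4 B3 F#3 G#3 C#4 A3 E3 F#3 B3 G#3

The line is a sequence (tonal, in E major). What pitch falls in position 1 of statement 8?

B2

The unit is 4 notes. Position-1 pitches of the 5 shown cells: B3, A3, G#3, F#3, E3.
Each moves down a 2nd. Continuing: D#3 → C#3 → B2.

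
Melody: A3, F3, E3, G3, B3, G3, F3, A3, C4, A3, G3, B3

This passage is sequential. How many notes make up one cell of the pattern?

4

There are 12 notes; a 4-note unit gives 3 cells:
A3 F3 E3 G3 | B3 G3 F3 A3 | C4 A3 G3 B3
Each cell is the previous one up a 2nd — so the unit is 4 notes.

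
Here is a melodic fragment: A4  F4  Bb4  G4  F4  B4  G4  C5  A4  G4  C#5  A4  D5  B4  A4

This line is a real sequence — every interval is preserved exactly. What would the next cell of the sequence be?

D#5 B4 E5 C#5 B4

With a 5-note motive the entries are A4, B4, C#5, each up a 2nd from the previous.
From D#5 the exact shape gives D#5 B4 E5 C#5 B4.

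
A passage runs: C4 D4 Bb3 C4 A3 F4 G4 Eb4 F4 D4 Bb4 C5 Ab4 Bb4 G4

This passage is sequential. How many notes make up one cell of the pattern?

Try groups of 5 (3 cells in 15 notes):
C4 D4 Bb3 C4 A3 | F4 G4 Eb4 F4 D4 | Bb4 C5 Ab4 Bb4 G4
That's a consistent up a 4th shift per cell, and no other grouping gives one.

5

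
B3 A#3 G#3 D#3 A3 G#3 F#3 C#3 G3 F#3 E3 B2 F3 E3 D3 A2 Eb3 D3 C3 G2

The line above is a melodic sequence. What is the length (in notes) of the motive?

4

20 notes total. Splitting into 5 groups of 4:
B3 A#3 G#3 D#3 | A3 G#3 F#3 C#3 | G3 F#3 E3 B2 | F3 E3 D3 A2 | Eb3 D3 C3 G2
Each cell is the previous one down a 2nd — so the unit is 4 notes.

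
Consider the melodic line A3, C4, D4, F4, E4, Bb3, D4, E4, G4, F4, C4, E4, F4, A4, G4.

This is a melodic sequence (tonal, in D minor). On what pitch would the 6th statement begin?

Taking 5-note groups, the heads are A3, Bb3, C4: the pattern moves up a 2nd.
Extending the heads up a 2nd: D4 → E4 → F4.

F4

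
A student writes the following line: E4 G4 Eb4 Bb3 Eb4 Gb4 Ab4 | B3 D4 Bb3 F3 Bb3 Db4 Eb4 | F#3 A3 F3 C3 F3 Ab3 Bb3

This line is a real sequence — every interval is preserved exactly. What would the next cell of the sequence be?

C#3 E3 C3 G2 C3 Eb3 F3

With a 7-note motive the entries are E4, B3, F#3, each down a 4th from the previous.
So cell 4 is C#3 E3 C3 G2 C3 Eb3 F3.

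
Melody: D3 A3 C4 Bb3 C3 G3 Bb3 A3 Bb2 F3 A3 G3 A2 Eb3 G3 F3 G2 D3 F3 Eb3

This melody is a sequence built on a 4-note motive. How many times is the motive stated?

20 notes in groups of 4 gives 20/4 = 5 statements.
Starts: D3, C3, Bb2, A2, G2 — each down a 2nd.

5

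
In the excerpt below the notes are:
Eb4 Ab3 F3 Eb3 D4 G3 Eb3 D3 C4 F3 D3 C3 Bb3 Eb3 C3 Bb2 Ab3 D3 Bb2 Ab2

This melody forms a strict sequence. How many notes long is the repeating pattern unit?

4

Try groups of 4 (5 cells in 20 notes):
Eb4 Ab3 F3 Eb3 | D4 G3 Eb3 D3 | C4 F3 D3 C3 | Bb3 Eb3 C3 Bb2 | Ab3 D3 Bb2 Ab2
Every group is a transposition down a 2nd of the one before; no shorter unit works.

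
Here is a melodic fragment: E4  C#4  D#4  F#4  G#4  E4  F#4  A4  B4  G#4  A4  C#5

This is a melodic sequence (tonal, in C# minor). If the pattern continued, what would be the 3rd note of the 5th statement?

E5

With 4-note cells, note 3 of each statement runs D#4, F#4, A4.
Each moves up a 3rd. Continuing: C#5 → E5.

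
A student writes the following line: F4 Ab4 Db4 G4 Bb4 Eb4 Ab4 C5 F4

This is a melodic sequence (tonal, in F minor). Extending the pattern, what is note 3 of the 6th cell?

Bb4

Grouping in 3s, the 3rd note of each cell is Db4, Eb4, F4.
Carrying that up a 2nd forward: G4 → Ab4 → Bb4.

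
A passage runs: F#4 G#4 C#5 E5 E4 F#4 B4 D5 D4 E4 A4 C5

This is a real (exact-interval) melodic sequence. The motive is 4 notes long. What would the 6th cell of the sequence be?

Taking 4-note groups, the heads are F#4, E4, D4: the pattern moves down a 2nd.
Carrying on: C4 → Bb3 → Ab3.
Statement 6 starts on Ab3 and keeps the same exact contour: Ab3 Bb3 Eb4 Gb4.

Ab3 Bb3 Eb4 Gb4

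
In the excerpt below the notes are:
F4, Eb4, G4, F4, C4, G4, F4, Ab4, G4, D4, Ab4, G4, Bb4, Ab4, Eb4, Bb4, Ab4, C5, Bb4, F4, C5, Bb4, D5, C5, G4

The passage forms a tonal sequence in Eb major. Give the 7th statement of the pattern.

Eb5 D5 F5 Eb5 Bb4

Taking 5-note groups, the heads are F4, G4, Ab4, Bb4, C5: the pattern moves up a 2nd.
Continuing the starts: D5 → Eb5.
Statement 7 starts on Eb5 and keeps the same diatonic contour: Eb5 D5 F5 Eb5 Bb4.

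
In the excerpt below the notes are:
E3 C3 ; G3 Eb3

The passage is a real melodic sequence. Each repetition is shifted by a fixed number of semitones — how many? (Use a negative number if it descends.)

3

Unit = 2 notes; the statements start on E3, G3, moving up a 3rd each time.
E3→G3 is 55 − 52 = 3 semitones.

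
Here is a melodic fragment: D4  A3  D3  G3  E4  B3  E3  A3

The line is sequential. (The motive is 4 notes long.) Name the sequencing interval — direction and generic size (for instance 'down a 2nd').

up a 2nd

Unit = 4 notes; the statements start on D4, E4, moving up a 2nd each time.
From D4 to E4: up a 2nd.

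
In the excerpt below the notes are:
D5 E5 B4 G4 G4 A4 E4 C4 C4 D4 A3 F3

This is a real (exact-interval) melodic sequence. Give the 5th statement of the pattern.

With a 4-note motive the entries are D5, G4, C4, each down a 5th from the previous.
Carrying on: F3 → Bb2.
So cell 5 is Bb2 C3 G2 Eb2.

Bb2 C3 G2 Eb2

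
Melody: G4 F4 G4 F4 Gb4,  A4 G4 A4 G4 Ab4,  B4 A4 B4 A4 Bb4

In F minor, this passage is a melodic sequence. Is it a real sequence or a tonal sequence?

Each cell has the same semitone pattern (-2, 2, -2, 1) — intervals are preserved exactly.
And Gb4 lies outside F minor, so the sequence is real rather than tonal.

real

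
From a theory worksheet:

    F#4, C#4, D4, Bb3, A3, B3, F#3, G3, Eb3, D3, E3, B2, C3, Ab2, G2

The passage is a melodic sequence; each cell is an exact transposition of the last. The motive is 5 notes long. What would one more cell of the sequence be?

The 5-note cells begin on F#4, B3, E3 — each down a 5th from the last.
From A2 the exact shape gives A2 E2 F2 Db2 C2.

A2 E2 F2 Db2 C2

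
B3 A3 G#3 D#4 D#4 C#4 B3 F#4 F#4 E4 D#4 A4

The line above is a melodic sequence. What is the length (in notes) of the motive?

4

Try groups of 4 (3 cells in 12 notes):
B3 A3 G#3 D#4 | D#4 C#4 B3 F#4 | F#4 E4 D#4 A4
That's a consistent up a 3rd shift per cell, and no other grouping gives one.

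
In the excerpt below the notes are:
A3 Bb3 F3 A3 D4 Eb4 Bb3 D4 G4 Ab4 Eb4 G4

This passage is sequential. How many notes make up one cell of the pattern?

12 notes total. Splitting into 3 groups of 4:
A3 Bb3 F3 A3 | D4 Eb4 Bb3 D4 | G4 Ab4 Eb4 G4
Each cell is the previous one up a 4th — so the unit is 4 notes.

4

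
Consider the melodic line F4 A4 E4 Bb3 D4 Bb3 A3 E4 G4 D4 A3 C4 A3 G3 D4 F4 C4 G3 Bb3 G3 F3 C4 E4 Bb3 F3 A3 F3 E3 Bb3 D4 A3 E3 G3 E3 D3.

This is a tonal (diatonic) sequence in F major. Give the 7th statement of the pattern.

G3 Bb3 F3 C3 E3 C3 Bb2

The 7-note cells begin on F4, E4, D4, C4, Bb3 — each down a 2nd from the last.
Continuing the starts: A3 → G3.
So cell 7 is G3 Bb3 F3 C3 E3 C3 Bb2.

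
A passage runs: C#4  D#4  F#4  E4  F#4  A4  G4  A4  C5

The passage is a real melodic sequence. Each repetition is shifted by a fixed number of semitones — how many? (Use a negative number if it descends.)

With a 3-note motive the entries are C#4, E4, G4, each up a 3rd from the previous.
C#4→E4 is 64 − 61 = 3 semitones.

3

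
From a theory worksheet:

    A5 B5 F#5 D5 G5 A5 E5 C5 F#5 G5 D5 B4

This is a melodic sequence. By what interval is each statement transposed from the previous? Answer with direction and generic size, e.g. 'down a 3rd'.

down a 2nd

Taking 4-note groups, the heads are A5, G5, F#5: the pattern moves down a 2nd.
From A5 to G5: down a 2nd.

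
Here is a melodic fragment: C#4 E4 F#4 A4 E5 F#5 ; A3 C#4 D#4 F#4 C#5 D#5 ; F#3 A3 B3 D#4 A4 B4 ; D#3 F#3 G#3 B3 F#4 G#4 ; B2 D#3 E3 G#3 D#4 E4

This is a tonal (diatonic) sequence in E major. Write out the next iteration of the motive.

G#2 B2 C#3 E3 B3 C#4

With a 6-note motive the entries are C#4, A3, F#3, D#3, B2, each down a 3rd from the previous.
From G#2 the diatonic shape gives G#2 B2 C#3 E3 B3 C#4.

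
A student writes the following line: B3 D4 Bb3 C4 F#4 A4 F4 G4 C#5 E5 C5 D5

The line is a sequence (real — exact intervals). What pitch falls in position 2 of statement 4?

B5

With 4-note cells, note 2 of each statement runs D4, A4, E5.
From E5, up a 5th gives B5.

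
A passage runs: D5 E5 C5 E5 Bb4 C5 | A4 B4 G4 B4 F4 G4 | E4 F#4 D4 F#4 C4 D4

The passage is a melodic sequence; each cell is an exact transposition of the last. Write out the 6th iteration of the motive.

Taking 6-note groups, the heads are D5, A4, E4: the pattern moves down a 4th.
Continuing the starts: B3 → F#3 → C#3.
So cell 6 is C#3 D#3 B2 D#3 A2 B2.

C#3 D#3 B2 D#3 A2 B2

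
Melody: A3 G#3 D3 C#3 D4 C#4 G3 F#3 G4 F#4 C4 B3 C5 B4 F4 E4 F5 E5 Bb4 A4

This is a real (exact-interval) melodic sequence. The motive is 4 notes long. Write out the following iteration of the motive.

Taking 4-note groups, the heads are A3, D4, G4, C5, F5: the pattern moves up a 4th.
Statement 6 starts on Bb5 and keeps the same exact contour: Bb5 A5 Eb5 D5.

Bb5 A5 Eb5 D5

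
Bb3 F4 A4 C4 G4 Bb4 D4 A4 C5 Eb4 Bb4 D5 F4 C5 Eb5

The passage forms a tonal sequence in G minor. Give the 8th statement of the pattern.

The 3-note cells begin on Bb3, C4, D4, Eb4, F4 — each up a 2nd from the last.
Extending up a 2nd: G4 → A4 → Bb4.
From Bb4 the diatonic shape gives Bb4 F5 A5.

Bb4 F5 A5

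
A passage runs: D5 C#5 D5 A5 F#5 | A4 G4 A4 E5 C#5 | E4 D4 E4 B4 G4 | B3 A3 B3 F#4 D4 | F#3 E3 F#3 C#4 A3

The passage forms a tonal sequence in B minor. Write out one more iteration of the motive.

The 5-note cells begin on D5, A4, E4, B3, F#3 — each down a 4th from the last.
Statement 6 starts on C#3 and keeps the same diatonic contour: C#3 B2 C#3 G3 E3.

C#3 B2 C#3 G3 E3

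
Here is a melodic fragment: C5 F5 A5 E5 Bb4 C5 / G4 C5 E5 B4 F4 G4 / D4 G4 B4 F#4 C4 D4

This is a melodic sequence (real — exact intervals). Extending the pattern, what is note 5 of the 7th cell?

Grouping in 6s, the 5th note of each cell is Bb4, F4, C4.
Extending down a 4th: G3 → D3 → A2 → E2.

E2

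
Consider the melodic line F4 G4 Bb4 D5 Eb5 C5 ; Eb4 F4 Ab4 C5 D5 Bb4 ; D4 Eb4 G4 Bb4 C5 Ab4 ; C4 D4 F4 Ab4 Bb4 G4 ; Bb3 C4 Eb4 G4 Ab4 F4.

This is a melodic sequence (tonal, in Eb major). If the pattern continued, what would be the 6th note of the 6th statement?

With 6-note cells, note 6 of each statement runs C5, Bb4, Ab4, G4, F4.
Each moves down a 2nd; the next is Eb4.

Eb4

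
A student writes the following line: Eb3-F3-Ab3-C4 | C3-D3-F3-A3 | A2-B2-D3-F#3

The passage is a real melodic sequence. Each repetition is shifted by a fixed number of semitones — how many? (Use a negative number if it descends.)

With a 4-note motive the entries are Eb3, C3, A2, each down a 3rd from the previous.
Eb3→C3 is 48 − 51 = -3 semitones.

-3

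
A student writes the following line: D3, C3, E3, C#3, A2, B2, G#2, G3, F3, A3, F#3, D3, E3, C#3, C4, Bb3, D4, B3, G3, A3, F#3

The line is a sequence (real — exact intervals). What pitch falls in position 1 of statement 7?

Ab5

The unit is 7 notes. Position-1 pitches of the 3 shown cells: D3, G3, C4.
Carrying that up a 4th forward: F4 → Bb4 → Eb5 → Ab5.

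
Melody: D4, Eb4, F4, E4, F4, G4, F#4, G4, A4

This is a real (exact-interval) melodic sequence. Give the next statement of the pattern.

Unit = 3 notes; the statements start on D4, E4, F#4, moving up a 2nd each time.
From G#4 the exact shape gives G#4 A4 B4.

G#4 A4 B4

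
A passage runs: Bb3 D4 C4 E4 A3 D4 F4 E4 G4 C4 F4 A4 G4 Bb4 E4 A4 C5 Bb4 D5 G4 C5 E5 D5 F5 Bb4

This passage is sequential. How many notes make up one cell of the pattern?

5

Try groups of 5 (5 cells in 25 notes):
Bb3 D4 C4 E4 A3 | D4 F4 E4 G4 C4 | F4 A4 G4 Bb4 E4 | A4 C5 Bb4 D5 G4 | C5 E5 D5 F5 Bb4
Every group is a transposition up a 3rd of the one before; no shorter unit works.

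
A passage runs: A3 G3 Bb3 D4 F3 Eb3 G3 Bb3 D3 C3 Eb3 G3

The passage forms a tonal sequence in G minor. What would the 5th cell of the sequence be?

G2 F2 A2 C3

With a 4-note motive the entries are A3, F3, D3, each down a 3rd from the previous.
Carrying on: Bb2 → G2.
From G2 the diatonic shape gives G2 F2 A2 C3.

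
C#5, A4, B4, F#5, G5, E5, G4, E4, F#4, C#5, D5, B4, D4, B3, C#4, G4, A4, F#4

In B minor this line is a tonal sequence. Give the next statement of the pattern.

Taking 6-note groups, the heads are C#5, G4, D4: the pattern moves down a 4th.
Statement 4 starts on A3 and keeps the same diatonic contour: A3 F#3 G3 D4 E4 C#4.

A3 F#3 G3 D4 E4 C#4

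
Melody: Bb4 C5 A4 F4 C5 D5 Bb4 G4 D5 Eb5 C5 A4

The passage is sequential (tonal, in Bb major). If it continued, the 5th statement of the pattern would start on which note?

F5

The 4-note cells begin on Bb4, C5, D5 — each up a 2nd from the last.
Extending the heads up a 2nd: Eb5 → F5.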